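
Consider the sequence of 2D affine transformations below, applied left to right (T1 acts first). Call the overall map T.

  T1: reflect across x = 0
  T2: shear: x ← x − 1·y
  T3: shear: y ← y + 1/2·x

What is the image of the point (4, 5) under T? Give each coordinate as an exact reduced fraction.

T1 reflect across x = 0: (4, 5) → (-4, 5)
T2 shear: x ← x − 1·y: (-4, 5) → (-9, 5)
T3 shear: y ← y + 1/2·x: (-9, 5) → (-9, 1/2)

T(p) = (-9, 1/2)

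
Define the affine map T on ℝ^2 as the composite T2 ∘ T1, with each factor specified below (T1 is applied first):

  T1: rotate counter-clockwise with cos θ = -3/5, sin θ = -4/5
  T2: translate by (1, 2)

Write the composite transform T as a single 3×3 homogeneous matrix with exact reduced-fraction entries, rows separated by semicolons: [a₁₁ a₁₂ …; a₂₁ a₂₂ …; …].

T = [-3/5 4/5 1; -4/5 -3/5 2; 0 0 1]

T1 = [-3/5 4/5 0; -4/5 -3/5 0; 0 0 1]
T2·T1 = [-3/5 4/5 1; -4/5 -3/5 2; 0 0 1]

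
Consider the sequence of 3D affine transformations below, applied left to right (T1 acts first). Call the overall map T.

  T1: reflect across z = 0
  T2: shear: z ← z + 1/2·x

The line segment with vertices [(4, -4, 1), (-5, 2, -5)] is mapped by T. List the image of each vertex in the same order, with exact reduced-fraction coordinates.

image vertices: (4, -4, 1), (-5, 2, 5/2)

T1 reflect across z = 0: (4, -4, 1) → (4, -4, -1); (-5, 2, -5) → (-5, 2, 5)
T2 shear: z ← z + 1/2·x: (4, -4, -1) → (4, -4, 1); (-5, 2, 5) → (-5, 2, 5/2)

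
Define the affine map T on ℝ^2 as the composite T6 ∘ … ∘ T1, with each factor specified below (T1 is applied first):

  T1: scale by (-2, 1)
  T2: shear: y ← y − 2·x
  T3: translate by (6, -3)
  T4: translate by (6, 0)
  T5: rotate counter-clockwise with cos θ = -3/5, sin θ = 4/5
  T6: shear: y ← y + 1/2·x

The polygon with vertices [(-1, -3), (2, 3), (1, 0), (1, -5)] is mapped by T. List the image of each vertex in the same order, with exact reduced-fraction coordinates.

image vertices: (-2/5, 17), (-56/5, -4), (-34/5, 4), (-14/5, 9)

T1 scale by (-2, 1): (-1, -3) → (2, -3); (2, 3) → (-4, 3); (1, 0) → (-2, 0); (1, -5) → (-2, -5)
T2 shear: y ← y − 2·x: (2, -3) → (2, -7); (-4, 3) → (-4, 11); (-2, 0) → (-2, 4); (-2, -5) → (-2, -1)
T3 translate by (6, -3): (2, -7) → (8, -10); (-4, 11) → (2, 8); (-2, 4) → (4, 1); (-2, -1) → (4, -4)
T4 translate by (6, 0): (8, -10) → (14, -10); (2, 8) → (8, 8); (4, 1) → (10, 1); (4, -4) → (10, -4)
T5 rotate counter-clockwise with cos θ = -3/5, sin θ = 4/5: (14, -10) → (-2/5, 86/5); (8, 8) → (-56/5, 8/5); (10, 1) → (-34/5, 37/5); (10, -4) → (-14/5, 52/5)
T6 shear: y ← y + 1/2·x: (-2/5, 86/5) → (-2/5, 17); (-56/5, 8/5) → (-56/5, -4); (-34/5, 37/5) → (-34/5, 4); (-14/5, 52/5) → (-14/5, 9)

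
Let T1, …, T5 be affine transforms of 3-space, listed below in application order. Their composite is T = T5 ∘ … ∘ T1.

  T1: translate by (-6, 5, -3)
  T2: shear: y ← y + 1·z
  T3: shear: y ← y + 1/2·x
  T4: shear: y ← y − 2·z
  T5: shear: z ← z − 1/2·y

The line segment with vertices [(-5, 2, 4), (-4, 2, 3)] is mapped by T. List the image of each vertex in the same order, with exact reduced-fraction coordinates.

T1 translate by (-6, 5, -3): (-5, 2, 4) → (-11, 7, 1); (-4, 2, 3) → (-10, 7, 0)
T2 shear: y ← y + 1·z: (-11, 7, 1) → (-11, 8, 1); (-10, 7, 0) → (-10, 7, 0)
T3 shear: y ← y + 1/2·x: (-11, 8, 1) → (-11, 5/2, 1); (-10, 7, 0) → (-10, 2, 0)
T4 shear: y ← y − 2·z: (-11, 5/2, 1) → (-11, 1/2, 1); (-10, 2, 0) → (-10, 2, 0)
T5 shear: z ← z − 1/2·y: (-11, 1/2, 1) → (-11, 1/2, 3/4); (-10, 2, 0) → (-10, 2, -1)

image vertices: (-11, 1/2, 3/4), (-10, 2, -1)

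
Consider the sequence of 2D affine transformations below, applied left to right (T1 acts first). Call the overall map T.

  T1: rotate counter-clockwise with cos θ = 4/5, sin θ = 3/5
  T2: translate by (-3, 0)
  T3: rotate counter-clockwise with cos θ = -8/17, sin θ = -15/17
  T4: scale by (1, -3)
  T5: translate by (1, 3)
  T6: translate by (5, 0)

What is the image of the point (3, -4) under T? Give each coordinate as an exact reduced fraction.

T(p) = (333/85, 492/85)

T1 rotate counter-clockwise with cos θ = 4/5, sin θ = 3/5: (3, -4) → (24/5, -7/5)
T2 translate by (-3, 0): (24/5, -7/5) → (9/5, -7/5)
T3 rotate counter-clockwise with cos θ = -8/17, sin θ = -15/17: (9/5, -7/5) → (-177/85, -79/85)
T4 scale by (1, -3): (-177/85, -79/85) → (-177/85, 237/85)
T5 translate by (1, 3): (-177/85, 237/85) → (-92/85, 492/85)
T6 translate by (5, 0): (-92/85, 492/85) → (333/85, 492/85)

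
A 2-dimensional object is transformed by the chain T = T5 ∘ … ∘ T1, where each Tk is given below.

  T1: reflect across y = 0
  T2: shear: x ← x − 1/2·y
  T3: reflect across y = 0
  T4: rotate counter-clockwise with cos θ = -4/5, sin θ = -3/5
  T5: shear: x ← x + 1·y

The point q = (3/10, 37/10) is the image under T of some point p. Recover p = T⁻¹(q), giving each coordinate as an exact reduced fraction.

p = (3, -5)

T1 = [1 0 0; 0 -1 0; 0 0 1]
T2·T1 = [1 1/2 0; 0 -1 0; 0 0 1]
T3·…·T1 = [1 1/2 0; 0 1 0; 0 0 1]
T4·…·T1 = [-4/5 1/5 0; -3/5 -11/10 0; 0 0 1]
T5·…·T1 = [-7/5 -9/10 0; -3/5 -11/10 0; 0 0 1]
det M = 1; M⁻¹ = [-11/10 9/10 0; 3/5 -7/5 0; 0 0 1]
M⁻¹ · (3/10, 37/10)ᵀ = (3, -5)ᵀ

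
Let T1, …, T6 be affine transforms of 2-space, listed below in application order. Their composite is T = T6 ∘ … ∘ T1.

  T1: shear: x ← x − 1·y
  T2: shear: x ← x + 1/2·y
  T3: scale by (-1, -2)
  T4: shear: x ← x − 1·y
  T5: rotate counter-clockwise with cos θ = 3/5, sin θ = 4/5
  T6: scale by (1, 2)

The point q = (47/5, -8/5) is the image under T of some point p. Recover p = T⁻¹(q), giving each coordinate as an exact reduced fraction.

p = (5, 4)

T1 = [1 -1 0; 0 1 0; 0 0 1]
T2·T1 = [1 -1/2 0; 0 1 0; 0 0 1]
T3·…·T1 = [-1 1/2 0; 0 -2 0; 0 0 1]
T4·…·T1 = [-1 5/2 0; 0 -2 0; 0 0 1]
T5·…·T1 = [-3/5 31/10 0; -4/5 4/5 0; 0 0 1]
T6·…·T1 = [-3/5 31/10 0; -8/5 8/5 0; 0 0 1]
det M = 4; M⁻¹ = [2/5 -31/40 0; 2/5 -3/20 0; 0 0 1]
M⁻¹ · (47/5, -8/5)ᵀ = (5, 4)ᵀ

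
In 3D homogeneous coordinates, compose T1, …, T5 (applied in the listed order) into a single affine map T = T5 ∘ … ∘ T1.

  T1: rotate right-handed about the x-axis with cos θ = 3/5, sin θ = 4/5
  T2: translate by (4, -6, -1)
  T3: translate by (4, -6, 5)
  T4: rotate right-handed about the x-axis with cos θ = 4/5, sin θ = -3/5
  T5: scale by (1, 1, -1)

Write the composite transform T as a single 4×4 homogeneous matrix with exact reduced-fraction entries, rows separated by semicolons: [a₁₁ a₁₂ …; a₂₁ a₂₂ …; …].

T1 = [1 0 0 0; 0 3/5 -4/5 0; 0 4/5 3/5 0; 0 0 0 1]
T2·T1 = [1 0 0 4; 0 3/5 -4/5 -6; 0 4/5 3/5 -1; 0 0 0 1]
T3·…·T1 = [1 0 0 8; 0 3/5 -4/5 -12; 0 4/5 3/5 4; 0 0 0 1]
T4·…·T1 = [1 0 0 8; 0 24/25 -7/25 -36/5; 0 7/25 24/25 52/5; 0 0 0 1]
T5·…·T1 = [1 0 0 8; 0 24/25 -7/25 -36/5; 0 -7/25 -24/25 -52/5; 0 0 0 1]

T = [1 0 0 8; 0 24/25 -7/25 -36/5; 0 -7/25 -24/25 -52/5; 0 0 0 1]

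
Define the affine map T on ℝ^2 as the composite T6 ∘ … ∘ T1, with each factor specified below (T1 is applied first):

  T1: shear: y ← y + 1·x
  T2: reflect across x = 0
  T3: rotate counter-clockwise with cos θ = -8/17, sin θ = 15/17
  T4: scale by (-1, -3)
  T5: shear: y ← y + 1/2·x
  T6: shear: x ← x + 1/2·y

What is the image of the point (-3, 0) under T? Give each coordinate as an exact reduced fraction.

T1 shear: y ← y + 1·x: (-3, 0) → (-3, -3)
T2 reflect across x = 0: (-3, -3) → (3, -3)
T3 rotate counter-clockwise with cos θ = -8/17, sin θ = 15/17: (3, -3) → (21/17, 69/17)
T4 scale by (-1, -3): (21/17, 69/17) → (-21/17, -207/17)
T5 shear: y ← y + 1/2·x: (-21/17, -207/17) → (-21/17, -435/34)
T6 shear: x ← x + 1/2·y: (-21/17, -435/34) → (-519/68, -435/34)

T(p) = (-519/68, -435/34)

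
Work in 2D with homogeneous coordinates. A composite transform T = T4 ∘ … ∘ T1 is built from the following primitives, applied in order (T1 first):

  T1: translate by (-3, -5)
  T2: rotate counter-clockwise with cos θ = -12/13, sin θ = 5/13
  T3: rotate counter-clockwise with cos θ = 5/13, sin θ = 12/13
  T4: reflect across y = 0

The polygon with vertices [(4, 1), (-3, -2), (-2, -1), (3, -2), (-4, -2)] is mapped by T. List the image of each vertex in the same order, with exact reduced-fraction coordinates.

T1 translate by (-3, -5): (4, 1) → (1, -4); (-3, -2) → (-6, -7); (-2, -1) → (-5, -6); (3, -2) → (0, -7); (-4, -2) → (-7, -7)
T2 rotate counter-clockwise with cos θ = -12/13, sin θ = 5/13: (1, -4) → (8/13, 53/13); (-6, -7) → (107/13, 54/13); (-5, -6) → (90/13, 47/13); (0, -7) → (35/13, 84/13); (-7, -7) → (119/13, 49/13)
T3 rotate counter-clockwise with cos θ = 5/13, sin θ = 12/13: (8/13, 53/13) → (-596/169, 361/169); (107/13, 54/13) → (-113/169, 1554/169); (90/13, 47/13) → (-114/169, 1315/169); (35/13, 84/13) → (-833/169, 840/169); (119/13, 49/13) → (7/169, 1673/169)
T4 reflect across y = 0: (-596/169, 361/169) → (-596/169, -361/169); (-113/169, 1554/169) → (-113/169, -1554/169); (-114/169, 1315/169) → (-114/169, -1315/169); (-833/169, 840/169) → (-833/169, -840/169); (7/169, 1673/169) → (7/169, -1673/169)

image vertices: (-596/169, -361/169), (-113/169, -1554/169), (-114/169, -1315/169), (-833/169, -840/169), (7/169, -1673/169)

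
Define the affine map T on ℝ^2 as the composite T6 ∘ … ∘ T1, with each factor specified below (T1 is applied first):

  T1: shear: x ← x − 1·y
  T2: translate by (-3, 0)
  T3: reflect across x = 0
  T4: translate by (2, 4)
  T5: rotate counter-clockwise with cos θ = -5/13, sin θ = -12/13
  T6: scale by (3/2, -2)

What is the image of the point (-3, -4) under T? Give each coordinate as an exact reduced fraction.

T1 shear: x ← x − 1·y: (-3, -4) → (1, -4)
T2 translate by (-3, 0): (1, -4) → (-2, -4)
T3 reflect across x = 0: (-2, -4) → (2, -4)
T4 translate by (2, 4): (2, -4) → (4, 0)
T5 rotate counter-clockwise with cos θ = -5/13, sin θ = -12/13: (4, 0) → (-20/13, -48/13)
T6 scale by (3/2, -2): (-20/13, -48/13) → (-30/13, 96/13)

T(p) = (-30/13, 96/13)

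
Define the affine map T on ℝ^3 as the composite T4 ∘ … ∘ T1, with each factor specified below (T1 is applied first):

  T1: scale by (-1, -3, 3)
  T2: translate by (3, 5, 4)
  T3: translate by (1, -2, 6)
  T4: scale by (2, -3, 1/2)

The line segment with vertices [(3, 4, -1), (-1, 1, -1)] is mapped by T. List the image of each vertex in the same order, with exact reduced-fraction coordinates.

image vertices: (2, 27, 7/2), (10, 0, 7/2)

T1 scale by (-1, -3, 3): (3, 4, -1) → (-3, -12, -3); (-1, 1, -1) → (1, -3, -3)
T2 translate by (3, 5, 4): (-3, -12, -3) → (0, -7, 1); (1, -3, -3) → (4, 2, 1)
T3 translate by (1, -2, 6): (0, -7, 1) → (1, -9, 7); (4, 2, 1) → (5, 0, 7)
T4 scale by (2, -3, 1/2): (1, -9, 7) → (2, 27, 7/2); (5, 0, 7) → (10, 0, 7/2)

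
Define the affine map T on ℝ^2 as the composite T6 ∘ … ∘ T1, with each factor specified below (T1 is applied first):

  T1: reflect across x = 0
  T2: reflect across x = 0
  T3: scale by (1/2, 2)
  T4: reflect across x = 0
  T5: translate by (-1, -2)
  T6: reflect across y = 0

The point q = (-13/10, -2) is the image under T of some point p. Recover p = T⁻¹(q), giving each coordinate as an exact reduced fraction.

p = (3/5, 2)

T1 = [-1 0 0; 0 1 0; 0 0 1]
T2·T1 = [1 0 0; 0 1 0; 0 0 1]
T3·…·T1 = [1/2 0 0; 0 2 0; 0 0 1]
T4·…·T1 = [-1/2 0 0; 0 2 0; 0 0 1]
T5·…·T1 = [-1/2 0 -1; 0 2 -2; 0 0 1]
T6·…·T1 = [-1/2 0 -1; 0 -2 2; 0 0 1]
det M = 1; M⁻¹ = [-2 0 -2; 0 -1/2 1; 0 0 1]
M⁻¹ · (-13/10, -2)ᵀ = (3/5, 2)ᵀ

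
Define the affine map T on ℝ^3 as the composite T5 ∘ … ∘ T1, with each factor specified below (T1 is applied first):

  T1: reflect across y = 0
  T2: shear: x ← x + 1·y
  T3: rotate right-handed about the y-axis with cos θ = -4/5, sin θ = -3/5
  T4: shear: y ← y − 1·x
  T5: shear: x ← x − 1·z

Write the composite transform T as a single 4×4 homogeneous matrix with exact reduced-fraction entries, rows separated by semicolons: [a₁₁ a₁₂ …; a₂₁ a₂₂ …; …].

T = [-7/5 7/5 1/5 0; 4/5 -9/5 3/5 0; 3/5 -3/5 -4/5 0; 0 0 0 1]

T1 = [1 0 0 0; 0 -1 0 0; 0 0 1 0; 0 0 0 1]
T2·T1 = [1 -1 0 0; 0 -1 0 0; 0 0 1 0; 0 0 0 1]
T3·…·T1 = [-4/5 4/5 -3/5 0; 0 -1 0 0; 3/5 -3/5 -4/5 0; 0 0 0 1]
T4·…·T1 = [-4/5 4/5 -3/5 0; 4/5 -9/5 3/5 0; 3/5 -3/5 -4/5 0; 0 0 0 1]
T5·…·T1 = [-7/5 7/5 1/5 0; 4/5 -9/5 3/5 0; 3/5 -3/5 -4/5 0; 0 0 0 1]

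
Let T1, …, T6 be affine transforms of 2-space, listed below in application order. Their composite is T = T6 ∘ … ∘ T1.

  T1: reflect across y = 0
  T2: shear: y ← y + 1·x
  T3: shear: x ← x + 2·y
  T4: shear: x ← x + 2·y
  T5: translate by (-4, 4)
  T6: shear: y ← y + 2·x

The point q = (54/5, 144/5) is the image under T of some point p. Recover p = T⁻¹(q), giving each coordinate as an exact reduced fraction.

p = (2, -6/5)

T1 = [1 0 0; 0 -1 0; 0 0 1]
T2·T1 = [1 0 0; 1 -1 0; 0 0 1]
T3·…·T1 = [3 -2 0; 1 -1 0; 0 0 1]
T4·…·T1 = [5 -4 0; 1 -1 0; 0 0 1]
T5·…·T1 = [5 -4 -4; 1 -1 4; 0 0 1]
T6·…·T1 = [5 -4 -4; 11 -9 -4; 0 0 1]
det M = -1; M⁻¹ = [9 -4 20; 11 -5 24; 0 0 1]
M⁻¹ · (54/5, 144/5)ᵀ = (2, -6/5)ᵀ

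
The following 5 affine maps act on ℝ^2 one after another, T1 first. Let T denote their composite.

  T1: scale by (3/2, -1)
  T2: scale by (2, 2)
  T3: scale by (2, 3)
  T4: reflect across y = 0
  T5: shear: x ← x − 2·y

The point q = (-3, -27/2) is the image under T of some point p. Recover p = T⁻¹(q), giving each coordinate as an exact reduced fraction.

T1 = [3/2 0 0; 0 -1 0; 0 0 1]
T2·T1 = [3 0 0; 0 -2 0; 0 0 1]
T3·…·T1 = [6 0 0; 0 -6 0; 0 0 1]
T4·…·T1 = [6 0 0; 0 6 0; 0 0 1]
T5·…·T1 = [6 -12 0; 0 6 0; 0 0 1]
det M = 36; M⁻¹ = [1/6 1/3 0; 0 1/6 0; 0 0 1]
M⁻¹ · (-3, -27/2)ᵀ = (-5, -9/4)ᵀ

p = (-5, -9/4)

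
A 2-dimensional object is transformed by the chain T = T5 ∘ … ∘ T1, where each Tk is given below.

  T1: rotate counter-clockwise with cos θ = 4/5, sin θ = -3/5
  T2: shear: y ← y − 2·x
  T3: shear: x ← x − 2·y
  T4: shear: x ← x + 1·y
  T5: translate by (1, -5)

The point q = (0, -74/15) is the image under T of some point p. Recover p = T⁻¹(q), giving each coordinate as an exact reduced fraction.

p = (1/3, -2)

T1 = [4/5 3/5 0; -3/5 4/5 0; 0 0 1]
T2·T1 = [4/5 3/5 0; -11/5 -2/5 0; 0 0 1]
T3·…·T1 = [26/5 7/5 0; -11/5 -2/5 0; 0 0 1]
T4·…·T1 = [3 1 0; -11/5 -2/5 0; 0 0 1]
T5·…·T1 = [3 1 1; -11/5 -2/5 -5; 0 0 1]
det M = 1; M⁻¹ = [-2/5 -1 -23/5; 11/5 3 64/5; 0 0 1]
M⁻¹ · (0, -74/15)ᵀ = (1/3, -2)ᵀ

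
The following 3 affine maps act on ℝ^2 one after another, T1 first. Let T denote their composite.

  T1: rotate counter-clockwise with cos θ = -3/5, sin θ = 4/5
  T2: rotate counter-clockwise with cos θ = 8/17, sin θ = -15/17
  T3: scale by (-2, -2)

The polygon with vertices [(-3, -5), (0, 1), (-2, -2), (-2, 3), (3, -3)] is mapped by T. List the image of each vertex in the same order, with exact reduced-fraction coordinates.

T1 rotate counter-clockwise with cos θ = -3/5, sin θ = 4/5: (-3, -5) → (29/5, 3/5); (0, 1) → (-4/5, -3/5); (-2, -2) → (14/5, -2/5); (-2, 3) → (-6/5, -17/5); (3, -3) → (3/5, 21/5)
T2 rotate counter-clockwise with cos θ = 8/17, sin θ = -15/17: (29/5, 3/5) → (277/85, -411/85); (-4/5, -3/5) → (-77/85, 36/85); (14/5, -2/5) → (82/85, -226/85); (-6/5, -17/5) → (-303/85, -46/85); (3/5, 21/5) → (339/85, 123/85)
T3 scale by (-2, -2): (277/85, -411/85) → (-554/85, 822/85); (-77/85, 36/85) → (154/85, -72/85); (82/85, -226/85) → (-164/85, 452/85); (-303/85, -46/85) → (606/85, 92/85); (339/85, 123/85) → (-678/85, -246/85)

image vertices: (-554/85, 822/85), (154/85, -72/85), (-164/85, 452/85), (606/85, 92/85), (-678/85, -246/85)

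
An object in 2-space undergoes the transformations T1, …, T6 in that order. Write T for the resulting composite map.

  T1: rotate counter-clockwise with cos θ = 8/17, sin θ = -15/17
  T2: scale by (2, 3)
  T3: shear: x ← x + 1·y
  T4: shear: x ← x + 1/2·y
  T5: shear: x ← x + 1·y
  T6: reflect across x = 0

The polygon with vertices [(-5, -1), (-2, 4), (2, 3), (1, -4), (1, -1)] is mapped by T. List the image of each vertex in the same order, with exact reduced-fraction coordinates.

T1 rotate counter-clockwise with cos θ = 8/17, sin θ = -15/17: (-5, -1) → (-55/17, 67/17); (-2, 4) → (44/17, 62/17); (2, 3) → (61/17, -6/17); (1, -4) → (-52/17, -47/17); (1, -1) → (-7/17, -23/17)
T2 scale by (2, 3): (-55/17, 67/17) → (-110/17, 201/17); (44/17, 62/17) → (88/17, 186/17); (61/17, -6/17) → (122/17, -18/17); (-52/17, -47/17) → (-104/17, -141/17); (-7/17, -23/17) → (-14/17, -69/17)
T3 shear: x ← x + 1·y: (-110/17, 201/17) → (91/17, 201/17); (88/17, 186/17) → (274/17, 186/17); (122/17, -18/17) → (104/17, -18/17); (-104/17, -141/17) → (-245/17, -141/17); (-14/17, -69/17) → (-83/17, -69/17)
T4 shear: x ← x + 1/2·y: (91/17, 201/17) → (383/34, 201/17); (274/17, 186/17) → (367/17, 186/17); (104/17, -18/17) → (95/17, -18/17); (-245/17, -141/17) → (-631/34, -141/17); (-83/17, -69/17) → (-235/34, -69/17)
T5 shear: x ← x + 1·y: (383/34, 201/17) → (785/34, 201/17); (367/17, 186/17) → (553/17, 186/17); (95/17, -18/17) → (77/17, -18/17); (-631/34, -141/17) → (-913/34, -141/17); (-235/34, -69/17) → (-373/34, -69/17)
T6 reflect across x = 0: (785/34, 201/17) → (-785/34, 201/17); (553/17, 186/17) → (-553/17, 186/17); (77/17, -18/17) → (-77/17, -18/17); (-913/34, -141/17) → (913/34, -141/17); (-373/34, -69/17) → (373/34, -69/17)

image vertices: (-785/34, 201/17), (-553/17, 186/17), (-77/17, -18/17), (913/34, -141/17), (373/34, -69/17)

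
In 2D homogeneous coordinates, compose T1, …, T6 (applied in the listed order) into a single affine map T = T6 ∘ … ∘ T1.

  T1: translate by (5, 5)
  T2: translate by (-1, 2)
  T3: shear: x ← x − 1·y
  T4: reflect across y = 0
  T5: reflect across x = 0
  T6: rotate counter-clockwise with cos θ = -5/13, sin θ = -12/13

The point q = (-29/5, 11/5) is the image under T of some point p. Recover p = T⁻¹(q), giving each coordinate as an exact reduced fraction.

T1 = [1 0 5; 0 1 5; 0 0 1]
T2·T1 = [1 0 4; 0 1 7; 0 0 1]
T3·…·T1 = [1 -1 -3; 0 1 7; 0 0 1]
T4·…·T1 = [1 -1 -3; 0 -1 -7; 0 0 1]
T5·…·T1 = [-1 1 3; 0 -1 -7; 0 0 1]
T6·…·T1 = [5/13 -17/13 -99/13; 12/13 -7/13 -1/13; 0 0 1]
det M = 1; M⁻¹ = [-7/13 17/13 -4; -12/13 5/13 -7; 0 0 1]
M⁻¹ · (-29/5, 11/5)ᵀ = (2, -4/5)ᵀ

p = (2, -4/5)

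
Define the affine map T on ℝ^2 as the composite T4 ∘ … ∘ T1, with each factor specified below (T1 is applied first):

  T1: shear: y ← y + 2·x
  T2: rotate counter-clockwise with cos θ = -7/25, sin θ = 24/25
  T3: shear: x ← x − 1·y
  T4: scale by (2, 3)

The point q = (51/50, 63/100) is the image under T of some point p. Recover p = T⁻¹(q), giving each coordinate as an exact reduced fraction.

T1 = [1 0 0; 2 1 0; 0 0 1]
T2·T1 = [-11/5 -24/25 0; 2/5 -7/25 0; 0 0 1]
T3·…·T1 = [-13/5 -17/25 0; 2/5 -7/25 0; 0 0 1]
T4·…·T1 = [-26/5 -34/25 0; 6/5 -21/25 0; 0 0 1]
det M = 6; M⁻¹ = [-7/50 17/75 0; -1/5 -13/15 0; 0 0 1]
M⁻¹ · (51/50, 63/100)ᵀ = (0, -3/4)ᵀ

p = (0, -3/4)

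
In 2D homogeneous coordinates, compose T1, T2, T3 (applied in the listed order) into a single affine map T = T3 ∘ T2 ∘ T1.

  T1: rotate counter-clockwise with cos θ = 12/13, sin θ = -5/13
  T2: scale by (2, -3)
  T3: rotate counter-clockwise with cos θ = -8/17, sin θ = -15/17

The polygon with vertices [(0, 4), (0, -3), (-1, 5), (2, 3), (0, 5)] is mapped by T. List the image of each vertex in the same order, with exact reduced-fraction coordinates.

T1 rotate counter-clockwise with cos θ = 12/13, sin θ = -5/13: (0, 4) → (20/13, 48/13); (0, -3) → (-15/13, -36/13); (-1, 5) → (1, 5); (2, 3) → (3, 2); (0, 5) → (25/13, 60/13)
T2 scale by (2, -3): (20/13, 48/13) → (40/13, -144/13); (-15/13, -36/13) → (-30/13, 108/13); (1, 5) → (2, -15); (3, 2) → (6, -6); (25/13, 60/13) → (50/13, -180/13)
T3 rotate counter-clockwise with cos θ = -8/17, sin θ = -15/17: (40/13, -144/13) → (-2480/221, 552/221); (-30/13, 108/13) → (1860/221, -414/221); (2, -15) → (-241/17, 90/17); (6, -6) → (-138/17, -42/17); (50/13, -180/13) → (-3100/221, 690/221)

image vertices: (-2480/221, 552/221), (1860/221, -414/221), (-241/17, 90/17), (-138/17, -42/17), (-3100/221, 690/221)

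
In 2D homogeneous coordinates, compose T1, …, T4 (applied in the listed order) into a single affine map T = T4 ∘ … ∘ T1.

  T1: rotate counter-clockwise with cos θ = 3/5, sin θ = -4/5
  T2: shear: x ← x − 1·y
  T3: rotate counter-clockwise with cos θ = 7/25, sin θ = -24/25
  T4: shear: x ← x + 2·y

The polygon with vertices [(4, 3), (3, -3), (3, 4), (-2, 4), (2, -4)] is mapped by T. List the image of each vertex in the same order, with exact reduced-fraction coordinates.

T1 rotate counter-clockwise with cos θ = 3/5, sin θ = -4/5: (4, 3) → (24/5, -7/5); (3, -3) → (-3/5, -21/5); (3, 4) → (5, 0); (-2, 4) → (2, 4); (2, -4) → (-2, -4)
T2 shear: x ← x − 1·y: (24/5, -7/5) → (31/5, -7/5); (-3/5, -21/5) → (18/5, -21/5); (5, 0) → (5, 0); (2, 4) → (-2, 4); (-2, -4) → (2, -4)
T3 rotate counter-clockwise with cos θ = 7/25, sin θ = -24/25: (31/5, -7/5) → (49/125, -793/125); (18/5, -21/5) → (-378/125, -579/125); (5, 0) → (7/5, -24/5); (-2, 4) → (82/25, 76/25); (2, -4) → (-82/25, -76/25)
T4 shear: x ← x + 2·y: (49/125, -793/125) → (-1537/125, -793/125); (-378/125, -579/125) → (-1536/125, -579/125); (7/5, -24/5) → (-41/5, -24/5); (82/25, 76/25) → (234/25, 76/25); (-82/25, -76/25) → (-234/25, -76/25)

image vertices: (-1537/125, -793/125), (-1536/125, -579/125), (-41/5, -24/5), (234/25, 76/25), (-234/25, -76/25)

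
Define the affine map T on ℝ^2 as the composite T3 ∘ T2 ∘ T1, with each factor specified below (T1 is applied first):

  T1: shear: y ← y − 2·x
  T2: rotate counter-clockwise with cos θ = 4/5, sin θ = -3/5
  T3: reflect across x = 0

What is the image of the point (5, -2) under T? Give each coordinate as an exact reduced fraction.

T1 shear: y ← y − 2·x: (5, -2) → (5, -12)
T2 rotate counter-clockwise with cos θ = 4/5, sin θ = -3/5: (5, -12) → (-16/5, -63/5)
T3 reflect across x = 0: (-16/5, -63/5) → (16/5, -63/5)

T(p) = (16/5, -63/5)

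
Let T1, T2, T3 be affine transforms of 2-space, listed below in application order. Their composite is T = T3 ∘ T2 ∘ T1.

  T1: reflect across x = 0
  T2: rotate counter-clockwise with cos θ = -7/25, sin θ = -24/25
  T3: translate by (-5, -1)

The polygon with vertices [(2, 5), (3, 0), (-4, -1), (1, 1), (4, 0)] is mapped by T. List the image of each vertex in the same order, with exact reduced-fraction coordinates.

image vertices: (9/25, -12/25), (-104/25, 47/25), (-177/25, -114/25), (-94/25, -8/25), (-97/25, 71/25)

T1 reflect across x = 0: (2, 5) → (-2, 5); (3, 0) → (-3, 0); (-4, -1) → (4, -1); (1, 1) → (-1, 1); (4, 0) → (-4, 0)
T2 rotate counter-clockwise with cos θ = -7/25, sin θ = -24/25: (-2, 5) → (134/25, 13/25); (-3, 0) → (21/25, 72/25); (4, -1) → (-52/25, -89/25); (-1, 1) → (31/25, 17/25); (-4, 0) → (28/25, 96/25)
T3 translate by (-5, -1): (134/25, 13/25) → (9/25, -12/25); (21/25, 72/25) → (-104/25, 47/25); (-52/25, -89/25) → (-177/25, -114/25); (31/25, 17/25) → (-94/25, -8/25); (28/25, 96/25) → (-97/25, 71/25)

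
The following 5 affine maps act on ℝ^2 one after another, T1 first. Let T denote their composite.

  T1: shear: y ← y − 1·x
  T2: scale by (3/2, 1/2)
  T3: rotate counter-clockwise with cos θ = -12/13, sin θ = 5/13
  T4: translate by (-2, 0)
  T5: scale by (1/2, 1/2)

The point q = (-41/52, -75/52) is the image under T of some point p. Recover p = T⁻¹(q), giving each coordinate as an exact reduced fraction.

T1 = [1 0 0; -1 1 0; 0 0 1]
T2·T1 = [3/2 0 0; -1/2 1/2 0; 0 0 1]
T3·…·T1 = [-31/26 -5/26 0; 27/26 -6/13 0; 0 0 1]
T4·…·T1 = [-31/26 -5/26 -2; 27/26 -6/13 0; 0 0 1]
T5·…·T1 = [-31/52 -5/52 -1; 27/52 -3/13 0; 0 0 1]
det M = 3/16; M⁻¹ = [-16/13 20/39 -16/13; -36/13 -124/39 -36/13; 0 0 1]
M⁻¹ · (-41/52, -75/52)ᵀ = (-1, 4)ᵀ

p = (-1, 4)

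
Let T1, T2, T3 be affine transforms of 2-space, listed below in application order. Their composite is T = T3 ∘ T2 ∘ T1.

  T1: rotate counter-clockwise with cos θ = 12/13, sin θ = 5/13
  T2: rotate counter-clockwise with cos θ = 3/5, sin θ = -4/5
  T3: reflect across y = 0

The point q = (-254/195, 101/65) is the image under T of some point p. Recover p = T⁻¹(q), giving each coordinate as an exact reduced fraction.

T1 = [12/13 -5/13 0; 5/13 12/13 0; 0 0 1]
T2·T1 = [56/65 33/65 0; -33/65 56/65 0; 0 0 1]
T3·…·T1 = [56/65 33/65 0; 33/65 -56/65 0; 0 0 1]
det M = -1; M⁻¹ = [56/65 33/65 0; 33/65 -56/65 0; 0 0 1]
M⁻¹ · (-254/195, 101/65)ᵀ = (-1/3, -2)ᵀ

p = (-1/3, -2)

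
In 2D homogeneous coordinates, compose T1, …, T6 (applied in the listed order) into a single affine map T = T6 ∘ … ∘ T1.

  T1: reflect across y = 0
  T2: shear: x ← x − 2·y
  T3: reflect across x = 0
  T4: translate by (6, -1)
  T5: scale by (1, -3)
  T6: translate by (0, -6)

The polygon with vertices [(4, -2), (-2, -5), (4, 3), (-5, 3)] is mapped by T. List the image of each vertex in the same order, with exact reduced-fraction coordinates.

image vertices: (6, -9), (18, -18), (-4, 6), (5, 6)

T1 reflect across y = 0: (4, -2) → (4, 2); (-2, -5) → (-2, 5); (4, 3) → (4, -3); (-5, 3) → (-5, -3)
T2 shear: x ← x − 2·y: (4, 2) → (0, 2); (-2, 5) → (-12, 5); (4, -3) → (10, -3); (-5, -3) → (1, -3)
T3 reflect across x = 0: (0, 2) → (0, 2); (-12, 5) → (12, 5); (10, -3) → (-10, -3); (1, -3) → (-1, -3)
T4 translate by (6, -1): (0, 2) → (6, 1); (12, 5) → (18, 4); (-10, -3) → (-4, -4); (-1, -3) → (5, -4)
T5 scale by (1, -3): (6, 1) → (6, -3); (18, 4) → (18, -12); (-4, -4) → (-4, 12); (5, -4) → (5, 12)
T6 translate by (0, -6): (6, -3) → (6, -9); (18, -12) → (18, -18); (-4, 12) → (-4, 6); (5, 12) → (5, 6)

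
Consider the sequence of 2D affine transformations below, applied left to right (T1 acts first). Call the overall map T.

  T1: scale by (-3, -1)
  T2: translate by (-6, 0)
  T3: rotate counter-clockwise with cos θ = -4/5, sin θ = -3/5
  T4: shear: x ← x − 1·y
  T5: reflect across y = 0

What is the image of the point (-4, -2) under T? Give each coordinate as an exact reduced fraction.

T1 scale by (-3, -1): (-4, -2) → (12, 2)
T2 translate by (-6, 0): (12, 2) → (6, 2)
T3 rotate counter-clockwise with cos θ = -4/5, sin θ = -3/5: (6, 2) → (-18/5, -26/5)
T4 shear: x ← x − 1·y: (-18/5, -26/5) → (8/5, -26/5)
T5 reflect across y = 0: (8/5, -26/5) → (8/5, 26/5)

T(p) = (8/5, 26/5)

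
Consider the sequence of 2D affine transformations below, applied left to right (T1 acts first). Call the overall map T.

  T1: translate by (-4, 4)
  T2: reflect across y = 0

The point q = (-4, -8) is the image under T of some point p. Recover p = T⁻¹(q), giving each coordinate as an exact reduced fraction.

p = (0, 4)

T1 = [1 0 -4; 0 1 4; 0 0 1]
T2·T1 = [1 0 -4; 0 -1 -4; 0 0 1]
det M = -1; M⁻¹ = [1 0 4; 0 -1 -4; 0 0 1]
M⁻¹ · (-4, -8)ᵀ = (0, 4)ᵀ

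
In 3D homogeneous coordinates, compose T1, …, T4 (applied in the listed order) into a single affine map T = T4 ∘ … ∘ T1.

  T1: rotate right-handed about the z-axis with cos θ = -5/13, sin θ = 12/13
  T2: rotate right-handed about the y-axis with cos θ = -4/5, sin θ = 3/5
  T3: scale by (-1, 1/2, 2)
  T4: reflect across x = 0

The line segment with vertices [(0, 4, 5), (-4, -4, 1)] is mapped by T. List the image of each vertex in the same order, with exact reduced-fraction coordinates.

image vertices: (387/65, -10/13, -232/65), (-233/65, -14/13, -512/65)

T1 rotate right-handed about the z-axis with cos θ = -5/13, sin θ = 12/13: (0, 4, 5) → (-48/13, -20/13, 5); (-4, -4, 1) → (68/13, -28/13, 1)
T2 rotate right-handed about the y-axis with cos θ = -4/5, sin θ = 3/5: (-48/13, -20/13, 5) → (387/65, -20/13, -116/65); (68/13, -28/13, 1) → (-233/65, -28/13, -256/65)
T3 scale by (-1, 1/2, 2): (387/65, -20/13, -116/65) → (-387/65, -10/13, -232/65); (-233/65, -28/13, -256/65) → (233/65, -14/13, -512/65)
T4 reflect across x = 0: (-387/65, -10/13, -232/65) → (387/65, -10/13, -232/65); (233/65, -14/13, -512/65) → (-233/65, -14/13, -512/65)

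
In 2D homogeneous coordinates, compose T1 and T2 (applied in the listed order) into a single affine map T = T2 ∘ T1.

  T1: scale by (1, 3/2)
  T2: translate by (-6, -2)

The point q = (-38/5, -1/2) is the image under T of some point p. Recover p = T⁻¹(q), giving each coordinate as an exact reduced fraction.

p = (-8/5, 1)

T1 = [1 0 0; 0 3/2 0; 0 0 1]
T2·T1 = [1 0 -6; 0 3/2 -2; 0 0 1]
det M = 3/2; M⁻¹ = [1 0 6; 0 2/3 4/3; 0 0 1]
M⁻¹ · (-38/5, -1/2)ᵀ = (-8/5, 1)ᵀ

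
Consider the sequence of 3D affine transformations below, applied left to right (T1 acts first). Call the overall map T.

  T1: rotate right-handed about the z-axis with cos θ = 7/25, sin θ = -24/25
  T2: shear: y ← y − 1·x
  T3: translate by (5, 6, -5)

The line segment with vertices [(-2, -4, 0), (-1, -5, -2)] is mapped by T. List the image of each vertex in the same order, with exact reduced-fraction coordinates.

T1 rotate right-handed about the z-axis with cos θ = 7/25, sin θ = -24/25: (-2, -4, 0) → (-22/5, 4/5, 0); (-1, -5, -2) → (-127/25, -11/25, -2)
T2 shear: y ← y − 1·x: (-22/5, 4/5, 0) → (-22/5, 26/5, 0); (-127/25, -11/25, -2) → (-127/25, 116/25, -2)
T3 translate by (5, 6, -5): (-22/5, 26/5, 0) → (3/5, 56/5, -5); (-127/25, 116/25, -2) → (-2/25, 266/25, -7)

image vertices: (3/5, 56/5, -5), (-2/25, 266/25, -7)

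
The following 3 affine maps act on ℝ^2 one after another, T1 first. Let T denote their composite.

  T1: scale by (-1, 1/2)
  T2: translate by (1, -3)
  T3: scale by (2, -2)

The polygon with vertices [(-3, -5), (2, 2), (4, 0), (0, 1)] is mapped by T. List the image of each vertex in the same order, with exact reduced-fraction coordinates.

image vertices: (8, 11), (-2, 4), (-6, 6), (2, 5)

T1 scale by (-1, 1/2): (-3, -5) → (3, -5/2); (2, 2) → (-2, 1); (4, 0) → (-4, 0); (0, 1) → (0, 1/2)
T2 translate by (1, -3): (3, -5/2) → (4, -11/2); (-2, 1) → (-1, -2); (-4, 0) → (-3, -3); (0, 1/2) → (1, -5/2)
T3 scale by (2, -2): (4, -11/2) → (8, 11); (-1, -2) → (-2, 4); (-3, -3) → (-6, 6); (1, -5/2) → (2, 5)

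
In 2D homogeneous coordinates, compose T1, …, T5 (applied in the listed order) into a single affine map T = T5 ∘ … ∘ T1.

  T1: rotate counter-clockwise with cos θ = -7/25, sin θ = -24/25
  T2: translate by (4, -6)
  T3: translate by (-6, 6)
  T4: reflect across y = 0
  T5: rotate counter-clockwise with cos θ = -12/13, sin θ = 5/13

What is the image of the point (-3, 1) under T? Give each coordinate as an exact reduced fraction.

T1 rotate counter-clockwise with cos θ = -7/25, sin θ = -24/25: (-3, 1) → (9/5, 13/5)
T2 translate by (4, -6): (9/5, 13/5) → (29/5, -17/5)
T3 translate by (-6, 6): (29/5, -17/5) → (-1/5, 13/5)
T4 reflect across y = 0: (-1/5, 13/5) → (-1/5, -13/5)
T5 rotate counter-clockwise with cos θ = -12/13, sin θ = 5/13: (-1/5, -13/5) → (77/65, 151/65)

T(p) = (77/65, 151/65)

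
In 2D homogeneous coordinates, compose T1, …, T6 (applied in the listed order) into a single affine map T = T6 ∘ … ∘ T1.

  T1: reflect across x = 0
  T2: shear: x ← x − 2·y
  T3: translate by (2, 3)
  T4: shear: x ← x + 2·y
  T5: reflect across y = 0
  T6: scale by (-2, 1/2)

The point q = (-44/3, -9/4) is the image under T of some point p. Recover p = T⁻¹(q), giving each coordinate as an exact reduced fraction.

T1 = [-1 0 0; 0 1 0; 0 0 1]
T2·T1 = [-1 -2 0; 0 1 0; 0 0 1]
T3·…·T1 = [-1 -2 2; 0 1 3; 0 0 1]
T4·…·T1 = [-1 0 8; 0 1 3; 0 0 1]
T5·…·T1 = [-1 0 8; 0 -1 -3; 0 0 1]
T6·…·T1 = [2 0 -16; 0 -1/2 -3/2; 0 0 1]
det M = -1; M⁻¹ = [1/2 0 8; 0 -2 -3; 0 0 1]
M⁻¹ · (-44/3, -9/4)ᵀ = (2/3, 3/2)ᵀ

p = (2/3, 3/2)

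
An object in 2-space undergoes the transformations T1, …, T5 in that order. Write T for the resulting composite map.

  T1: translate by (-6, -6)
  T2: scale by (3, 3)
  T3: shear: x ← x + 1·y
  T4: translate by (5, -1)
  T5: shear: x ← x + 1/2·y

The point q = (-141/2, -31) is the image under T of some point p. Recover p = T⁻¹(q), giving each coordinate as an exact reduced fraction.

T1 = [1 0 -6; 0 1 -6; 0 0 1]
T2·T1 = [3 0 -18; 0 3 -18; 0 0 1]
T3·…·T1 = [3 3 -36; 0 3 -18; 0 0 1]
T4·…·T1 = [3 3 -31; 0 3 -19; 0 0 1]
T5·…·T1 = [3 9/2 -81/2; 0 3 -19; 0 0 1]
det M = 9; M⁻¹ = [1/3 -1/2 4; 0 1/3 19/3; 0 0 1]
M⁻¹ · (-141/2, -31)ᵀ = (-4, -4)ᵀ

p = (-4, -4)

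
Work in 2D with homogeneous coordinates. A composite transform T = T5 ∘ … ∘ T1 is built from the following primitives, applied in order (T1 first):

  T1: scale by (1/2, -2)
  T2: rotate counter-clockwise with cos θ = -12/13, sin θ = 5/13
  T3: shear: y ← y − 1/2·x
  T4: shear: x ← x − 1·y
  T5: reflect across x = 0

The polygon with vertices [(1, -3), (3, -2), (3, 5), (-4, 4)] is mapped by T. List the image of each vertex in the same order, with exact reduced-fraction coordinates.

T1 scale by (1/2, -2): (1, -3) → (1/2, 6); (3, -2) → (3/2, 4); (3, 5) → (3/2, -10); (-4, 4) → (-2, -8)
T2 rotate counter-clockwise with cos θ = -12/13, sin θ = 5/13: (1/2, 6) → (-36/13, -139/26); (3/2, 4) → (-38/13, -81/26); (3/2, -10) → (32/13, 255/26); (-2, -8) → (64/13, 86/13)
T3 shear: y ← y − 1/2·x: (-36/13, -139/26) → (-36/13, -103/26); (-38/13, -81/26) → (-38/13, -43/26); (32/13, 255/26) → (32/13, 223/26); (64/13, 86/13) → (64/13, 54/13)
T4 shear: x ← x − 1·y: (-36/13, -103/26) → (31/26, -103/26); (-38/13, -43/26) → (-33/26, -43/26); (32/13, 223/26) → (-159/26, 223/26); (64/13, 54/13) → (10/13, 54/13)
T5 reflect across x = 0: (31/26, -103/26) → (-31/26, -103/26); (-33/26, -43/26) → (33/26, -43/26); (-159/26, 223/26) → (159/26, 223/26); (10/13, 54/13) → (-10/13, 54/13)

image vertices: (-31/26, -103/26), (33/26, -43/26), (159/26, 223/26), (-10/13, 54/13)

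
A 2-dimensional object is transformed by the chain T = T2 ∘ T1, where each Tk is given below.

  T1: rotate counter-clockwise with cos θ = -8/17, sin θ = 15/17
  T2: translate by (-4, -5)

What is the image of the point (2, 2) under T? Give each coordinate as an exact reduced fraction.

T(p) = (-114/17, -71/17)

T1 rotate counter-clockwise with cos θ = -8/17, sin θ = 15/17: (2, 2) → (-46/17, 14/17)
T2 translate by (-4, -5): (-46/17, 14/17) → (-114/17, -71/17)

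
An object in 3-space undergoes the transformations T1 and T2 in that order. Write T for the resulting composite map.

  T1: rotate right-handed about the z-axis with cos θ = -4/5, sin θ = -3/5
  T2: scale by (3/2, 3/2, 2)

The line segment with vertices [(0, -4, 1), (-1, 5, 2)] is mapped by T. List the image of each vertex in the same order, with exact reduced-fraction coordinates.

T1 rotate right-handed about the z-axis with cos θ = -4/5, sin θ = -3/5: (0, -4, 1) → (-12/5, 16/5, 1); (-1, 5, 2) → (19/5, -17/5, 2)
T2 scale by (3/2, 3/2, 2): (-12/5, 16/5, 1) → (-18/5, 24/5, 2); (19/5, -17/5, 2) → (57/10, -51/10, 4)

image vertices: (-18/5, 24/5, 2), (57/10, -51/10, 4)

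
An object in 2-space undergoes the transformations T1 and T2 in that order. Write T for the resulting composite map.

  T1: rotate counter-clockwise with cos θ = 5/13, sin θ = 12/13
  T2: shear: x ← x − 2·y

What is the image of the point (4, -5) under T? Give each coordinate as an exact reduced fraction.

T(p) = (34/13, 23/13)

T1 rotate counter-clockwise with cos θ = 5/13, sin θ = 12/13: (4, -5) → (80/13, 23/13)
T2 shear: x ← x − 2·y: (80/13, 23/13) → (34/13, 23/13)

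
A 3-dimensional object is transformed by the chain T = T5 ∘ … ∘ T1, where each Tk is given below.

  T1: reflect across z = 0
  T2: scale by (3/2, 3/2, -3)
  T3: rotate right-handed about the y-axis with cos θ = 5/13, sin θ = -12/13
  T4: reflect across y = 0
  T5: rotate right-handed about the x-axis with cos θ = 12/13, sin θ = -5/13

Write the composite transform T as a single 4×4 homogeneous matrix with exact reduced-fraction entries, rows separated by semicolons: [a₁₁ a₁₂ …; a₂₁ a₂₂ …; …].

T = [15/26 0 -36/13 0; 90/169 -18/13 75/169 0; 216/169 15/26 180/169 0; 0 0 0 1]

T1 = [1 0 0 0; 0 1 0 0; 0 0 -1 0; 0 0 0 1]
T2·T1 = [3/2 0 0 0; 0 3/2 0 0; 0 0 3 0; 0 0 0 1]
T3·…·T1 = [15/26 0 -36/13 0; 0 3/2 0 0; 18/13 0 15/13 0; 0 0 0 1]
T4·…·T1 = [15/26 0 -36/13 0; 0 -3/2 0 0; 18/13 0 15/13 0; 0 0 0 1]
T5·…·T1 = [15/26 0 -36/13 0; 90/169 -18/13 75/169 0; 216/169 15/26 180/169 0; 0 0 0 1]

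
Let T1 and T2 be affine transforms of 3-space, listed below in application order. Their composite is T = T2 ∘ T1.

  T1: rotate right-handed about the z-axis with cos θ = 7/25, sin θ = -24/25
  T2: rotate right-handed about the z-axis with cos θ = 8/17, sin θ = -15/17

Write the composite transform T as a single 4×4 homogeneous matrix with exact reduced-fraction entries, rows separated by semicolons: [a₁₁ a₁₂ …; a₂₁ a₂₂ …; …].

T1 = [7/25 24/25 0 0; -24/25 7/25 0 0; 0 0 1 0; 0 0 0 1]
T2·T1 = [-304/425 297/425 0 0; -297/425 -304/425 0 0; 0 0 1 0; 0 0 0 1]

T = [-304/425 297/425 0 0; -297/425 -304/425 0 0; 0 0 1 0; 0 0 0 1]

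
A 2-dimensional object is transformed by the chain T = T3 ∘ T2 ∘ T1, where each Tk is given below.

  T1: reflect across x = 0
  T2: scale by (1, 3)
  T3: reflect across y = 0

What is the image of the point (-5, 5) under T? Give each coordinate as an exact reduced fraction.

T(p) = (5, -15)

T1 reflect across x = 0: (-5, 5) → (5, 5)
T2 scale by (1, 3): (5, 5) → (5, 15)
T3 reflect across y = 0: (5, 15) → (5, -15)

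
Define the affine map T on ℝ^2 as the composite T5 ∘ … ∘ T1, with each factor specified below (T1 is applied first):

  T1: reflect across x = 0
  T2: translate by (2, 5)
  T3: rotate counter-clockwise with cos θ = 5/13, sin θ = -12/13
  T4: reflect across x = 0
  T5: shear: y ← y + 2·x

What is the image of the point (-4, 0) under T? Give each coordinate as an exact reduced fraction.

T1 reflect across x = 0: (-4, 0) → (4, 0)
T2 translate by (2, 5): (4, 0) → (6, 5)
T3 rotate counter-clockwise with cos θ = 5/13, sin θ = -12/13: (6, 5) → (90/13, -47/13)
T4 reflect across x = 0: (90/13, -47/13) → (-90/13, -47/13)
T5 shear: y ← y + 2·x: (-90/13, -47/13) → (-90/13, -227/13)

T(p) = (-90/13, -227/13)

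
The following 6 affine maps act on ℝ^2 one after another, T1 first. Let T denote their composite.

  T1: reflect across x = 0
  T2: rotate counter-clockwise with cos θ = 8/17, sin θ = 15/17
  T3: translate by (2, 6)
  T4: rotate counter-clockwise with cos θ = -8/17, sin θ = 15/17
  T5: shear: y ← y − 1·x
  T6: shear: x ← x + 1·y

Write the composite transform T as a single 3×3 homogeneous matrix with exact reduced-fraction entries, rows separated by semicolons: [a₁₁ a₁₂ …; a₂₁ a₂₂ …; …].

T1 = [-1 0 0; 0 1 0; 0 0 1]
T2·T1 = [-8/17 -15/17 0; -15/17 8/17 0; 0 0 1]
T3·…·T1 = [-8/17 -15/17 2; -15/17 8/17 6; 0 0 1]
T4·…·T1 = [1 0 -106/17; 0 -1 -18/17; 0 0 1]
T5·…·T1 = [1 0 -106/17; -1 -1 88/17; 0 0 1]
T6·…·T1 = [0 -1 -18/17; -1 -1 88/17; 0 0 1]

T = [0 -1 -18/17; -1 -1 88/17; 0 0 1]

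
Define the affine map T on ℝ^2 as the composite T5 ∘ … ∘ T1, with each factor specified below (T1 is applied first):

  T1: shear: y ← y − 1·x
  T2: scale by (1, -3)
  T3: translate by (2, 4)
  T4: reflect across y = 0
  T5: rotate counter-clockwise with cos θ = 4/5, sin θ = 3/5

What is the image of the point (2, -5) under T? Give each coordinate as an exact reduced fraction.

T(p) = (91/5, -88/5)

T1 shear: y ← y − 1·x: (2, -5) → (2, -7)
T2 scale by (1, -3): (2, -7) → (2, 21)
T3 translate by (2, 4): (2, 21) → (4, 25)
T4 reflect across y = 0: (4, 25) → (4, -25)
T5 rotate counter-clockwise with cos θ = 4/5, sin θ = 3/5: (4, -25) → (91/5, -88/5)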